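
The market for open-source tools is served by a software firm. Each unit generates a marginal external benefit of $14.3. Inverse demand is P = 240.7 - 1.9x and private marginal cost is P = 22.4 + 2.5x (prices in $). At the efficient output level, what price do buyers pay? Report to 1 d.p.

P = $140.3

Social marginal cost = private MC − MEB = 8.1 + 2.5x.
Set SMC = demand: 8.1 + 2.5x = 240.7 - 1.9x → x* = 52.8636.
Consumer price on the demand curve at x*: 240.7 − 1.9×52.8636 = 140.2592.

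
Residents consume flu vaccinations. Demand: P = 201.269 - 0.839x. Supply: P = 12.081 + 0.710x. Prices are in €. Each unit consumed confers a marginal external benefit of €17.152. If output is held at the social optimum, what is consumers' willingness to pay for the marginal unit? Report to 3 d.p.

Social marginal benefit = demand + MEB = 218.421 - 0.839x.
Set SMB = MC: 218.421 - 0.839x = 12.081 + 0.710x → x* = 133.2085.
Consumer price on the demand curve at x*: 201.269 − 0.839×133.2085 = 89.5071.

P = €89.507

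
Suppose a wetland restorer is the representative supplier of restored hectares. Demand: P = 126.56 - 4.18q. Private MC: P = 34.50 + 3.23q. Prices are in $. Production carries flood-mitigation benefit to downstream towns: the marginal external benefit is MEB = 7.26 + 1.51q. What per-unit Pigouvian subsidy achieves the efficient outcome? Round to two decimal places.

subsidy = $32.68 per unit

Social marginal cost = private MC − MEB = 27.24 + 1.72q.
Set SMC = demand: 27.24 + 1.72q = 126.56 - 4.18q → q* = 16.8339.
The Pigouvian subsidy equals MEB at q*: 7.26 + 1.51×16.8339 = 32.6792.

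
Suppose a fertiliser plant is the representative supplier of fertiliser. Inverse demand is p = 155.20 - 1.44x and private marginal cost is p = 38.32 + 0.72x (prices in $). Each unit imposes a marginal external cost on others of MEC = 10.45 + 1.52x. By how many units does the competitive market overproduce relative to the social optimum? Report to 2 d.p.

Market equilibrium (private): 38.32 + 0.72x = 155.20 - 1.44x → x_m = 54.1111.
Social marginal cost = private MC + MEC = 48.77 + 2.24x.
Set SMC = demand: 48.77 + 2.24x = 155.20 - 1.44x → x* = 28.9212.
Gap = |54.1111 − 28.9212| = 25.1899.

25.19 units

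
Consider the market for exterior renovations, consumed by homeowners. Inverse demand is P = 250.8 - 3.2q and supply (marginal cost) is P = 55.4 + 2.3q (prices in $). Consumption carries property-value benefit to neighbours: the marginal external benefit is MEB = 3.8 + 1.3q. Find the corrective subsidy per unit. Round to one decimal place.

subsidy = $65.5 per unit

Social marginal benefit = demand + MEB = 254.6 - 1.9q.
Set SMB = MC: 254.6 - 1.9q = 55.4 + 2.3q → q* = 47.4286.
The Pigouvian subsidy equals MEB at q*: 3.8 + 1.3×47.4286 = 65.4572.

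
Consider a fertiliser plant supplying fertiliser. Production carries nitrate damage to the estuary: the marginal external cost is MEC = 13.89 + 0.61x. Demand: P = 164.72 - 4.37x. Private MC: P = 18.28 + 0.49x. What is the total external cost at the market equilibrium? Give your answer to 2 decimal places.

Market equilibrium (private): 18.28 + 0.49x = 164.72 - 4.37x → x_m = 30.1317.
Total external cost = ∫₀^{x_m} (13.89 + 0.61x) dx = 13.89×30.1317 + ½×0.61×30.1317² = 695.4447.

695.44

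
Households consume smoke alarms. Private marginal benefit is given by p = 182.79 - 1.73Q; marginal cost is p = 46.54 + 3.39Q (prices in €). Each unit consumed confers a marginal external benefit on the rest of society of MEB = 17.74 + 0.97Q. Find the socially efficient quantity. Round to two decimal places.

Social marginal benefit = demand + MEB = 200.53 - 0.76Q.
Set SMB = MC: 200.53 - 0.76Q = 46.54 + 3.39Q → Q* = 37.1060.

Q* = 37.11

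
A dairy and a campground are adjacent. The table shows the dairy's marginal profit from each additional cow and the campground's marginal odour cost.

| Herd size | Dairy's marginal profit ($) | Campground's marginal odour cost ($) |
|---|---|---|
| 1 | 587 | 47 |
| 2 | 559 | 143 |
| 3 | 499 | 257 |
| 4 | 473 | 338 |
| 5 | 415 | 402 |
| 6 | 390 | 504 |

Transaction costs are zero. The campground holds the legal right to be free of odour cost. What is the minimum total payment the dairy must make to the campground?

$1187

Efficient level: marginal profit ≥ marginal odour cost through level 5, so k* = 5.
With the campground holding the right, the dairy must at least compensate total damage at k*: 47 + 143 + 257 + 338 + 402 = 1187.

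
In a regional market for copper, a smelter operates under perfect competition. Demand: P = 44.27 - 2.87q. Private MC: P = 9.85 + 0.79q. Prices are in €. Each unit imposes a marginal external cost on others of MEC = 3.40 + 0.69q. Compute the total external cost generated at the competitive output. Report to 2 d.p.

Market equilibrium (private): 9.85 + 0.79q = 44.27 - 2.87q → q_m = 9.4044.
Total external cost = ∫₀^{q_m} (3.40 + 0.69q) dq = 3.40×9.4044 + ½×0.69×9.4044² = 62.4877.

€62.49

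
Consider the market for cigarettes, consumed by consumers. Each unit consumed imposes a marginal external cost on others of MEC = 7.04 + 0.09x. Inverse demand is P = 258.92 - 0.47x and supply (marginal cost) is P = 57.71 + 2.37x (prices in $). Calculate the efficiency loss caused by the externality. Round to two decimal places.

Market equilibrium (private): 57.71 + 2.37x = 258.92 - 0.47x → x_m = 70.8486.
Social marginal benefit = demand − MEC = 251.88 - 0.56x.
Set SMB = MC: 251.88 - 0.56x = 57.71 + 2.37x → x* = 66.2696.
The loss is the area between SMB and MC from x* to x_m; with linear curves that's a triangle of height MEC(x_m).
DWL = ½ × 4.5790 × 13.4164 = 30.7168.

DWL = $30.72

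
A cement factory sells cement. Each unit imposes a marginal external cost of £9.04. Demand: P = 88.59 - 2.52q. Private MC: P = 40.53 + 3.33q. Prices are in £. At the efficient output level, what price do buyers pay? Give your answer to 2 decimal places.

P = £71.78

Social marginal cost = private MC + MEC = 49.57 + 3.33q.
Set SMC = demand: 49.57 + 3.33q = 88.59 - 2.52q → q* = 6.6701.
Consumer price on the demand curve at q*: 88.59 − 2.52×6.6701 = 71.7813.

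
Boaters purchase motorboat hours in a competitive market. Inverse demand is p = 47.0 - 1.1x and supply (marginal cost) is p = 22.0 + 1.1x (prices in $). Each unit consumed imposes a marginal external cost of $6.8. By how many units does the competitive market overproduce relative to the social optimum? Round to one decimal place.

Market equilibrium (private): 22.0 + 1.1x = 47.0 - 1.1x → x_m = 11.3636.
Social marginal benefit = demand − MEC = 40.2 - 1.1x.
Set SMB = MC: 40.2 - 1.1x = 22.0 + 1.1x → x* = 8.2727.
Gap = |11.3636 − 8.2727| = 3.0909.

3.1 units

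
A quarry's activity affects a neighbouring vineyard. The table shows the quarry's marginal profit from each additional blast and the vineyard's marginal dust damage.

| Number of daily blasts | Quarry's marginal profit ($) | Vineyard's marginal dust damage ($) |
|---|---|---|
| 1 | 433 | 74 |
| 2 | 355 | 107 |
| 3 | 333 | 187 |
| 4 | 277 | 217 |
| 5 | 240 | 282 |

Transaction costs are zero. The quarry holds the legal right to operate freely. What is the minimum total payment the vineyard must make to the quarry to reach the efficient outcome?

$240

Left alone the quarry would choose level 5 (marginal profit stays positive).
Efficient level: k* = 4 (marginal profit ≥ marginal dust damage through 4).
The vineyard must at least cover the quarry's forgone profit from cutting 5→4: 240 = 240.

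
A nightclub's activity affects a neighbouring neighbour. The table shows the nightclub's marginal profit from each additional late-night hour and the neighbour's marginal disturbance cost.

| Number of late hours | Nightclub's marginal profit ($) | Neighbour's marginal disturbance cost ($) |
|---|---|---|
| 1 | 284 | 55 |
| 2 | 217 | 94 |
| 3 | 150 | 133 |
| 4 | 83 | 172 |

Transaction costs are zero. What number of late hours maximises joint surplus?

3

Bargaining reaches the level where marginal profit last exceeds marginal disturbance cost.
That holds through level 3 (150 ≥ 133) but not at 4 (83 < 172).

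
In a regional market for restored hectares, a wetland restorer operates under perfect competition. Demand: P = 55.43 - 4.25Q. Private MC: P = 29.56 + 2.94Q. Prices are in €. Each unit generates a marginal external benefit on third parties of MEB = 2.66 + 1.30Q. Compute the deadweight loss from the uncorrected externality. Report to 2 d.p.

DWL = €4.57

Market equilibrium (private): 29.56 + 2.94Q = 55.43 - 4.25Q → Q_m = 3.5981.
Social marginal cost = private MC − MEB = 26.90 + 1.64Q.
Set SMC = demand: 26.90 + 1.64Q = 55.43 - 4.25Q → Q* = 4.8438.
Between Q* and Q_m the wedge demand − SMC runs linearly from 0 to MEB(Q_m), so the loss is a triangle.
DWL = ½ × 1.2457 × 7.3375 = 4.5702.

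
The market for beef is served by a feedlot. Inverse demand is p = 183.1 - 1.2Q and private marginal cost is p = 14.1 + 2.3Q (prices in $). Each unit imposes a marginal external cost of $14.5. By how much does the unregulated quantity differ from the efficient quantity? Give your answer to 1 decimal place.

4.1 units

Market equilibrium (private): 14.1 + 2.3Q = 183.1 - 1.2Q → Q_m = 48.2857.
Social marginal cost = private MC + MEC = 28.6 + 2.3Q.
Set SMC = demand: 28.6 + 2.3Q = 183.1 - 1.2Q → Q* = 44.1429.
Gap = |48.2857 − 44.1429| = 4.1428.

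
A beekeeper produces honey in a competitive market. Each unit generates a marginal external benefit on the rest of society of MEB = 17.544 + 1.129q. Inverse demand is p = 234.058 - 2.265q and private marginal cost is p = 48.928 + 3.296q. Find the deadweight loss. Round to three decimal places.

DWL = 342.874

Market equilibrium (private): 48.928 + 3.296q = 234.058 - 2.265q → q_m = 33.2908.
Social marginal cost = private MC − MEB = 31.384 + 2.167q.
Set SMC = demand: 31.384 + 2.167q = 234.058 - 2.265q → q* = 45.7297.
Between q* and q_m the wedge demand − SMC runs linearly from 0 to MEB(q_m), so the loss is a triangle.
DWL = ½ × 12.4389 × 55.1293 = 342.8739.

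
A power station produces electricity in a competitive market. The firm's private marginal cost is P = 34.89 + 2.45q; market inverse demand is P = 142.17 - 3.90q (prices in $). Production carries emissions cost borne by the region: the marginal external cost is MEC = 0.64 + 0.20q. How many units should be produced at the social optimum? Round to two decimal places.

Social marginal cost = private MC + MEC = 35.53 + 2.65q.
Set SMC = demand: 35.53 + 2.65q = 142.17 - 3.90q → q* = 16.2809.

q* = 16.28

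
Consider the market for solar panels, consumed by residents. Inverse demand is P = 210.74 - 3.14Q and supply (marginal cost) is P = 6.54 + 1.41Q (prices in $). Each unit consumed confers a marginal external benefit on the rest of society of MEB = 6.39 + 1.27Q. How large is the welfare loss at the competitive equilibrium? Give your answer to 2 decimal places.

Market equilibrium (private): 6.54 + 1.41Q = 210.74 - 3.14Q → Q_m = 44.8791.
Social marginal benefit = demand + MEB = 217.13 - 1.87Q.
Set SMB = MC: 217.13 - 1.87Q = 6.54 + 1.41Q → Q* = 64.2043.
The welfare-loss triangle has base |Q_m − Q*| and height MEB(Q_m) (the vertical gap between SMB and MC is zero at Q* and MEB at Q_m).
DWL = ½ × 19.3252 × 63.3865 = 612.4784.

DWL = $612.48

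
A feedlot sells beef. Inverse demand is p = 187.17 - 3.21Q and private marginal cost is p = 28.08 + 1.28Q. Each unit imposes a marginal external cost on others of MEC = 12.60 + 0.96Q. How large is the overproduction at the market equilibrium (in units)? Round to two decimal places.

8.55 units

Market equilibrium (private): 28.08 + 1.28Q = 187.17 - 3.21Q → Q_m = 35.4321.
Social marginal cost = private MC + MEC = 40.68 + 2.24Q.
Set SMC = demand: 40.68 + 2.24Q = 187.17 - 3.21Q → Q* = 26.8789.
Gap = |35.4321 − 26.8789| = 8.5532.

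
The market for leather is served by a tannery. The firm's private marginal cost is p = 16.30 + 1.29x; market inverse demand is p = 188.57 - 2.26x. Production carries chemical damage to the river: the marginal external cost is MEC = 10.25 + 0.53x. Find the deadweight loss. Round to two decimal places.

DWL = 158.55

Market equilibrium (private): 16.30 + 1.29x = 188.57 - 2.26x → x_m = 48.5268.
Social marginal cost = private MC + MEC = 26.55 + 1.82x.
Set SMC = demand: 26.55 + 1.82x = 188.57 - 2.26x → x* = 39.7108.
The loss is the area between SMC and demand from x* to x_m; with linear curves that's a triangle of height MEC(x_m).
DWL = ½ × 8.8160 × 35.9692 = 158.5522.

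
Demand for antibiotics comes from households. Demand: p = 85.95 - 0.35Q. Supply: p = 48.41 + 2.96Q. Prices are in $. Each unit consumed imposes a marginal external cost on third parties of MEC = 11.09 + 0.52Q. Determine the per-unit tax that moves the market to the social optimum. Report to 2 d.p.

tax = $14.68 per unit

Social marginal benefit = demand − MEC = 74.86 - 0.87Q.
Set SMB = MC: 74.86 - 0.87Q = 48.41 + 2.96Q → Q* = 6.9060.
The Pigouvian tax equals MEC at Q*: 11.09 + 0.52×6.9060 = 14.6811.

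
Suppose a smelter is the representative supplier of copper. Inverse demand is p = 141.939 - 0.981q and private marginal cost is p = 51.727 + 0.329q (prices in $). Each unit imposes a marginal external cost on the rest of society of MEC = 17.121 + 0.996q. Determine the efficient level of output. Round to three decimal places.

Social marginal cost = private MC + MEC = 68.848 + 1.325q.
Set SMC = demand: 68.848 + 1.325q = 141.939 - 0.981q → q* = 31.6960.

q* = 31.696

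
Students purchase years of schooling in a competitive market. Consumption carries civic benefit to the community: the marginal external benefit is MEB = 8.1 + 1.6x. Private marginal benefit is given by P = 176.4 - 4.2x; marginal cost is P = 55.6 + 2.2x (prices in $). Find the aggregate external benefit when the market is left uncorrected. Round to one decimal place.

Market equilibrium (private): 55.6 + 2.2x = 176.4 - 4.2x → x_m = 18.8750.
Total external benefit = ∫₀^{x_m} (8.1 + 1.6x) dx = 8.1×18.8750 + ½×1.6×18.8750² = 437.9000.

$437.9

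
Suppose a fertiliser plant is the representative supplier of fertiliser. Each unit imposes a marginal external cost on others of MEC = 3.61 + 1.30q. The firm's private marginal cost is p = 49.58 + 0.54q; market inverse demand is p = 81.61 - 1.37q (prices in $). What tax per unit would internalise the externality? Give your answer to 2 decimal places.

Social marginal cost = private MC + MEC = 53.19 + 1.84q.
Set SMC = demand: 53.19 + 1.84q = 81.61 - 1.37q → q* = 8.8536.
The Pigouvian tax equals MEC at q*: 3.61 + 1.30×8.8536 = 15.1197.

tax = $15.12 per unit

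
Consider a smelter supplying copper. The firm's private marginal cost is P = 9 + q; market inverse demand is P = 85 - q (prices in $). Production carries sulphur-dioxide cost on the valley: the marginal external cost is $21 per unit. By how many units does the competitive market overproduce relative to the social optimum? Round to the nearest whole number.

11 units

Market equilibrium (private): 9 + q = 85 - q → q_m = 38.0000.
Social marginal cost = private MC + MEC = 30 + q.
Set SMC = demand: 30 + q = 85 - q → q* = 27.5000.
Gap = |38.0000 − 27.5000| = 10.5000.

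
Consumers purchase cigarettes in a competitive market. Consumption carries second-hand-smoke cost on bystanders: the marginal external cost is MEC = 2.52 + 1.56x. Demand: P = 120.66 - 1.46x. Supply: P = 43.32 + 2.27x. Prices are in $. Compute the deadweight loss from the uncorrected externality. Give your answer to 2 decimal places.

DWL = $114.90

Market equilibrium (private): 43.32 + 2.27x = 120.66 - 1.46x → x_m = 20.7346.
Social marginal benefit = demand − MEC = 118.14 - 3.02x.
Set SMB = MC: 118.14 - 3.02x = 43.32 + 2.27x → x* = 14.1437.
The loss is the area between SMB and MC from x* to x_m; with linear curves that's a triangle of height MEC(x_m).
DWL = ½ × 6.5909 × 34.8660 = 114.8992.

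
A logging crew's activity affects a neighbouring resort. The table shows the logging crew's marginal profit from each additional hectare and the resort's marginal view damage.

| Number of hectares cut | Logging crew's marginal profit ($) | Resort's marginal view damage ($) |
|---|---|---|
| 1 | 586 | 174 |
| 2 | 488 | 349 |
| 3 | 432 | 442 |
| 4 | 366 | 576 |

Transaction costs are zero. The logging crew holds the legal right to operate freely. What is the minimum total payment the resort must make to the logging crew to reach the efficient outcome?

$798

Left alone the logging crew would choose level 4 (marginal profit stays positive).
Efficient level: k* = 2 (marginal profit ≥ marginal view damage through 2).
The resort must at least cover the logging crew's forgone profit from cutting 4→2: 432 + 366 = 798.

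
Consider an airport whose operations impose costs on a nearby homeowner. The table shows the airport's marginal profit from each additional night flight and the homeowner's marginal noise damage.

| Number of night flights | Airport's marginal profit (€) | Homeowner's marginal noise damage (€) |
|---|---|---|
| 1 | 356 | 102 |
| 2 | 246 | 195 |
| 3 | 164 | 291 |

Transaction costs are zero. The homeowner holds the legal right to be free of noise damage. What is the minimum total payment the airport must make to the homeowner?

Efficient level: marginal profit ≥ marginal noise damage through level 2, so k* = 2.
With the homeowner holding the right, the airport must at least compensate total damage at k*: 102 + 195 = 297.

€297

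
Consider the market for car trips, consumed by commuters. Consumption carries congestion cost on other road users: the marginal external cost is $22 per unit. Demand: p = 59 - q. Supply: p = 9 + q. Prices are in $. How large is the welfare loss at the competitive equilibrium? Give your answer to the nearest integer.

Market equilibrium (private): 9 + q = 59 - q → q_m = 25.0000.
Social marginal benefit = demand − MEC = 37 - q.
Set SMB = MC: 37 - q = 9 + q → q* = 14.0000.
The welfare-loss triangle has base |q_m − q*| and height MEC(q_m) (the vertical gap between SMB and MC is zero at q* and MEC at q_m).
DWL = ½ × 11.0000 × 22.0000 = 121.0000.

DWL = $121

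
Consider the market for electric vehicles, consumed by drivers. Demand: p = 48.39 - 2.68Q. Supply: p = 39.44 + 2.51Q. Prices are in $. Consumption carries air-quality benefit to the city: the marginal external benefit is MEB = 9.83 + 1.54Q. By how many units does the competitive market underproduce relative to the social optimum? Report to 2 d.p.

Market equilibrium (private): 39.44 + 2.51Q = 48.39 - 2.68Q → Q_m = 1.7245.
Social marginal benefit = demand + MEB = 58.22 - 1.14Q.
Set SMB = MC: 58.22 - 1.14Q = 39.44 + 2.51Q → Q* = 5.1452.
Gap = |1.7245 − 5.1452| = 3.4207.

3.42 units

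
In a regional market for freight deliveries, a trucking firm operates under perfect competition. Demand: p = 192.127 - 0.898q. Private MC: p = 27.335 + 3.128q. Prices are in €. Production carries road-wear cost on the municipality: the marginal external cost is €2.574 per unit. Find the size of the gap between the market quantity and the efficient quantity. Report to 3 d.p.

0.639 units

Market equilibrium (private): 27.335 + 3.128q = 192.127 - 0.898q → q_m = 40.9319.
Social marginal cost = private MC + MEC = 29.909 + 3.128q.
Set SMC = demand: 29.909 + 3.128q = 192.127 - 0.898q → q* = 40.2926.
Gap = |40.9319 − 40.2926| = 0.6393.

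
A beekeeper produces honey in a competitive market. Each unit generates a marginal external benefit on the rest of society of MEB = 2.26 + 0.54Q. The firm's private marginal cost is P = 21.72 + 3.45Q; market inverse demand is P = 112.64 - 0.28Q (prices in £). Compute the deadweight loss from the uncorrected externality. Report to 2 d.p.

Market equilibrium (private): 21.72 + 3.45Q = 112.64 - 0.28Q → Q_m = 24.3753.
Social marginal cost = private MC − MEB = 19.46 + 2.91Q.
Set SMC = demand: 19.46 + 2.91Q = 112.64 - 0.28Q → Q* = 29.2100.
The welfare-loss triangle has base |Q_m − Q*| and height MEB(Q_m) (the vertical gap between SMC and demand is zero at Q* and MEB at Q_m).
DWL = ½ × 4.8347 × 15.4227 = 37.2821.

DWL = £37.28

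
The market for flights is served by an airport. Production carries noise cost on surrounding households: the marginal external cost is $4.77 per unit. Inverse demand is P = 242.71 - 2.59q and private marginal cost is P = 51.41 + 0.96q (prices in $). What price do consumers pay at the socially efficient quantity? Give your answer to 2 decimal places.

P = $106.62

Social marginal cost = private MC + MEC = 56.18 + 0.96q.
Set SMC = demand: 56.18 + 0.96q = 242.71 - 2.59q → q* = 52.5437.
Consumer price on the demand curve at q*: 242.71 − 2.59×52.5437 = 106.6218.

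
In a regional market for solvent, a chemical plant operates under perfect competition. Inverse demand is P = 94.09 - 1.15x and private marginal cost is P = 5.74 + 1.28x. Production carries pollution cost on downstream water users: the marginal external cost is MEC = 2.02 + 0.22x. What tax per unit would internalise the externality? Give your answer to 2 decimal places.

Social marginal cost = private MC + MEC = 7.76 + 1.50x.
Set SMC = demand: 7.76 + 1.50x = 94.09 - 1.15x → x* = 32.5774.
The Pigouvian tax equals MEC at x*: 2.02 + 0.22×32.5774 = 9.1870.

tax = 9.19 per unit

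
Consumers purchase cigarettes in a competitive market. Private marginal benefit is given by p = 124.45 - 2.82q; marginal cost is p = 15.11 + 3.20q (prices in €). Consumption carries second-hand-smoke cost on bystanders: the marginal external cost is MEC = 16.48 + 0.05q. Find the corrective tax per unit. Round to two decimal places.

Social marginal benefit = demand − MEC = 107.97 - 2.87q.
Set SMB = MC: 107.97 - 2.87q = 15.11 + 3.20q → q* = 15.2982.
The Pigouvian tax equals MEC at q*: 16.48 + 0.05×15.2982 = 17.2449.

tax = €17.24 per unit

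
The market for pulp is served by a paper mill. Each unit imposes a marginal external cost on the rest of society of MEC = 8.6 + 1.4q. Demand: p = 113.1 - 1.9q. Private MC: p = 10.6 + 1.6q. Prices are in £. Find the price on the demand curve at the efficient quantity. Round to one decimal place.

P = £76.7

Social marginal cost = private MC + MEC = 19.2 + 3.0q.
Set SMC = demand: 19.2 + 3.0q = 113.1 - 1.9q → q* = 19.1633.
Consumer price on the demand curve at q*: 113.1 − 1.9×19.1633 = 76.6897.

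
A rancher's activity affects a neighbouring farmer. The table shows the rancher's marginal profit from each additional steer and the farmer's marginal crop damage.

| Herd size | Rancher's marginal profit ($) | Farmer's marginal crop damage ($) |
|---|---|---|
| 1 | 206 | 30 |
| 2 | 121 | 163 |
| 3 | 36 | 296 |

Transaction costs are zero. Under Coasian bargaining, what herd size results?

Bargaining reaches the level where marginal profit last exceeds marginal crop damage.
That holds through level 1 (206 ≥ 30) but not at 2 (121 < 163).

1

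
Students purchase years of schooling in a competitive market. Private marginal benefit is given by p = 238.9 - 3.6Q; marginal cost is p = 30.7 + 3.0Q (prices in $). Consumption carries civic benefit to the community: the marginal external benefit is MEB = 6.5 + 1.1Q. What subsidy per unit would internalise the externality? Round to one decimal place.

Social marginal benefit = demand + MEB = 245.4 - 2.5Q.
Set SMB = MC: 245.4 - 2.5Q = 30.7 + 3.0Q → Q* = 39.0364.
The Pigouvian subsidy equals MEB at Q*: 6.5 + 1.1×39.0364 = 49.4400.

subsidy = $49.4 per unit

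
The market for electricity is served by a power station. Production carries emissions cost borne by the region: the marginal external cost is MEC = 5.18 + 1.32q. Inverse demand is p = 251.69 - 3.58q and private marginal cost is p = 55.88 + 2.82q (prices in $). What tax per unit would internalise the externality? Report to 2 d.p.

Social marginal cost = private MC + MEC = 61.06 + 4.14q.
Set SMC = demand: 61.06 + 4.14q = 251.69 - 3.58q → q* = 24.6930.
The Pigouvian tax equals MEC at q*: 5.18 + 1.32×24.6930 = 37.7748.

tax = $37.77 per unit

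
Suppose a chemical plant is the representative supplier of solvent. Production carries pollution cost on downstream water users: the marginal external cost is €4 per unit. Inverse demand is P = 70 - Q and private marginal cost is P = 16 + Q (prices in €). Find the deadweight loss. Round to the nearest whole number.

DWL = €4

Market equilibrium (private): 16 + Q = 70 - Q → Q_m = 27.0000.
Social marginal cost = private MC + MEC = 20 + Q.
Set SMC = demand: 20 + Q = 70 - Q → Q* = 25.0000.
The welfare-loss triangle has base |Q_m − Q*| and height MEC(Q_m) (the vertical gap between SMC and demand is zero at Q* and MEC at Q_m).
DWL = ½ × 2.0000 × 4.0000 = 4.0000.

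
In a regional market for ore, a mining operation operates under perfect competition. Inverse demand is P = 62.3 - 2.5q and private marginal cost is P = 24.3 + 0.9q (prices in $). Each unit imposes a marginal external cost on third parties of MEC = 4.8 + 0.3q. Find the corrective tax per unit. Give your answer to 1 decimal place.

tax = $7.5 per unit

Social marginal cost = private MC + MEC = 29.1 + 1.2q.
Set SMC = demand: 29.1 + 1.2q = 62.3 - 2.5q → q* = 8.9730.
The Pigouvian tax equals MEC at q*: 4.8 + 0.3×8.9730 = 7.4919.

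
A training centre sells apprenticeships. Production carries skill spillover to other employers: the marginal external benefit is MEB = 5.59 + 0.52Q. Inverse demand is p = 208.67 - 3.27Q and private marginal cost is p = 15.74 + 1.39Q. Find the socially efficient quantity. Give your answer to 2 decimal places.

Social marginal cost = private MC − MEB = 10.15 + 0.87Q.
Set SMC = demand: 10.15 + 0.87Q = 208.67 - 3.27Q → Q* = 47.9517.

Q* = 47.95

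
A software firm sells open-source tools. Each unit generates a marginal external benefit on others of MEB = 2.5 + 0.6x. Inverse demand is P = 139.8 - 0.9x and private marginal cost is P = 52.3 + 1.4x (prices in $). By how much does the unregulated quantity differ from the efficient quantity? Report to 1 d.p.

14.9 units

Market equilibrium (private): 52.3 + 1.4x = 139.8 - 0.9x → x_m = 38.0435.
Social marginal cost = private MC − MEB = 49.8 + 0.8x.
Set SMC = demand: 49.8 + 0.8x = 139.8 - 0.9x → x* = 52.9412.
Gap = |38.0435 − 52.9412| = 14.8977.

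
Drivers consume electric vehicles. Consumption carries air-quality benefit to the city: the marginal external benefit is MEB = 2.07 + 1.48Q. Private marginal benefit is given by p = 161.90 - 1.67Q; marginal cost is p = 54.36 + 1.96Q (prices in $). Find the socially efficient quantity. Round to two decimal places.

Social marginal benefit = demand + MEB = 163.97 - 0.19Q.
Set SMB = MC: 163.97 - 0.19Q = 54.36 + 1.96Q → Q* = 50.9814.

Q* = 50.98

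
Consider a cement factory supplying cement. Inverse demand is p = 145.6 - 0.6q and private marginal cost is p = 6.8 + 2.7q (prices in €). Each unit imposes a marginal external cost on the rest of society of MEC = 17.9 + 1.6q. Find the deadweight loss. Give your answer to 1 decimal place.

Market equilibrium (private): 6.8 + 2.7q = 145.6 - 0.6q → q_m = 42.0606.
Social marginal cost = private MC + MEC = 24.7 + 4.3q.
Set SMC = demand: 24.7 + 4.3q = 145.6 - 0.6q → q* = 24.6735.
Height of the DWL triangle at q_m is SMC(q_m) − demand(q_m) = MEC(q_m) = 85.1970.
DWL = ½ × 17.3871 × 85.1970 = 740.6644.

DWL = €740.7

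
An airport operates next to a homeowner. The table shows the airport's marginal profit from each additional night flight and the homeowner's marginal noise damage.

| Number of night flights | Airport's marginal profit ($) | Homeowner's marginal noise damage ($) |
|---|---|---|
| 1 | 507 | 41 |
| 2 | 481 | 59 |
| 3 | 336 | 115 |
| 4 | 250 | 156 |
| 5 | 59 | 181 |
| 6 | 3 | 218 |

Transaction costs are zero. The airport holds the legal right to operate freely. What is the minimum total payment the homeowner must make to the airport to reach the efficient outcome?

Left alone the airport would choose level 6 (marginal profit stays positive).
Efficient level: k* = 4 (marginal profit ≥ marginal noise damage through 4).
The homeowner must at least cover the airport's forgone profit from cutting 6→4: 59 + 3 = 62.

$62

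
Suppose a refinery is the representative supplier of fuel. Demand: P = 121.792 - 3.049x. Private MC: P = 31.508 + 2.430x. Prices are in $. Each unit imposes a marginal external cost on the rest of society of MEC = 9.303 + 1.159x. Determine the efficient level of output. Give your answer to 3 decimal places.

x* = 12.200

Social marginal cost = private MC + MEC = 40.811 + 3.589x.
Set SMC = demand: 40.811 + 3.589x = 121.792 - 3.049x → x* = 12.1996.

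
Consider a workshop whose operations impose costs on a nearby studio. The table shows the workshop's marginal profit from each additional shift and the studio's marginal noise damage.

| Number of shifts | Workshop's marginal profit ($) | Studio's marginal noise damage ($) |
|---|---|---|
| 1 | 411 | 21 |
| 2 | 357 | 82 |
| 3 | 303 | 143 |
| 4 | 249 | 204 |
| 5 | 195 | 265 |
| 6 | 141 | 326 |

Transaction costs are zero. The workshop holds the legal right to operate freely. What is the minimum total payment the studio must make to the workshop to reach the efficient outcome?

$336

Left alone the workshop would choose level 6 (marginal profit stays positive).
Efficient level: k* = 4 (marginal profit ≥ marginal noise damage through 4).
The studio must at least cover the workshop's forgone profit from cutting 6→4: 195 + 141 = 336.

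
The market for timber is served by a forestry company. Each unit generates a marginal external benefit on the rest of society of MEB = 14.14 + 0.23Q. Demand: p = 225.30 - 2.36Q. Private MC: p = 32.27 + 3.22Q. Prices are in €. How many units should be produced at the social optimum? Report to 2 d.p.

Q* = 38.72

Social marginal cost = private MC − MEB = 18.13 + 2.99Q.
Set SMC = demand: 18.13 + 2.99Q = 225.30 - 2.36Q → Q* = 38.7234.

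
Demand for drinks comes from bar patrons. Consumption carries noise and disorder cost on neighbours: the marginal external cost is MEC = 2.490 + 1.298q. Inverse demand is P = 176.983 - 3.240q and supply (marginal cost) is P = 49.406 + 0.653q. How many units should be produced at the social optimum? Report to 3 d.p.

Social marginal benefit = demand − MEC = 174.493 - 4.538q.
Set SMB = MC: 174.493 - 4.538q = 49.406 + 0.653q → q* = 24.0969.

q* = 24.097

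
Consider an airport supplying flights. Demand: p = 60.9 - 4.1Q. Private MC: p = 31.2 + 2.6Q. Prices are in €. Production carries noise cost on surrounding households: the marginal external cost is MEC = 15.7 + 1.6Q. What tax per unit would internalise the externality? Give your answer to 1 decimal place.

Social marginal cost = private MC + MEC = 46.9 + 4.2Q.
Set SMC = demand: 46.9 + 4.2Q = 60.9 - 4.1Q → Q* = 1.6867.
The Pigouvian tax equals MEC at Q*: 15.7 + 1.6×1.6867 = 18.3987.

tax = €18.4 per unit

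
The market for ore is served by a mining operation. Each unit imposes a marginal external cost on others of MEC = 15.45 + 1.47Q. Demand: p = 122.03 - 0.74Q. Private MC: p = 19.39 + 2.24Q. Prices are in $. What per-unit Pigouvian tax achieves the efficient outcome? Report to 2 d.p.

Social marginal cost = private MC + MEC = 34.84 + 3.71Q.
Set SMC = demand: 34.84 + 3.71Q = 122.03 - 0.74Q → Q* = 19.5933.
The Pigouvian tax equals MEC at Q*: 15.45 + 1.47×19.5933 = 44.2522.

tax = $44.25 per unit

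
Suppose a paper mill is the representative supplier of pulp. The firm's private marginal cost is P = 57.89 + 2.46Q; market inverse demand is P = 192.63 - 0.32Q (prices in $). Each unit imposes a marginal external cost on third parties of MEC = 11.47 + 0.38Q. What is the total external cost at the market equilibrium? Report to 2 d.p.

Market equilibrium (private): 57.89 + 2.46Q = 192.63 - 0.32Q → Q_m = 48.4676.
Total external cost = ∫₀^{Q_m} (11.47 + 0.38Q) dQ = 11.47×48.4676 + ½×0.38×48.4676² = 1002.2539.

$1002.25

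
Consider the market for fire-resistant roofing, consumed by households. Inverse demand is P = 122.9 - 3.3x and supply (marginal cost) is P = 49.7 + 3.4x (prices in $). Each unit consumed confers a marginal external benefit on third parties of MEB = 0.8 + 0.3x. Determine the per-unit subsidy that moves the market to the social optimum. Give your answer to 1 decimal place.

Social marginal benefit = demand + MEB = 123.7 - 3.0x.
Set SMB = MC: 123.7 - 3.0x = 49.7 + 3.4x → x* = 11.5625.
The Pigouvian subsidy equals MEB at x*: 0.8 + 0.3×11.5625 = 4.2688.

subsidy = $4.3 per unit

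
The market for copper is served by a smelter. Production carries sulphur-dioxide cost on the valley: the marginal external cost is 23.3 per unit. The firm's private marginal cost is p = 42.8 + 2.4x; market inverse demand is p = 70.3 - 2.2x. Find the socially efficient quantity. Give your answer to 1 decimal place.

Social marginal cost = private MC + MEC = 66.1 + 2.4x.
Set SMC = demand: 66.1 + 2.4x = 70.3 - 2.2x → x* = 0.9130.

x* = 0.9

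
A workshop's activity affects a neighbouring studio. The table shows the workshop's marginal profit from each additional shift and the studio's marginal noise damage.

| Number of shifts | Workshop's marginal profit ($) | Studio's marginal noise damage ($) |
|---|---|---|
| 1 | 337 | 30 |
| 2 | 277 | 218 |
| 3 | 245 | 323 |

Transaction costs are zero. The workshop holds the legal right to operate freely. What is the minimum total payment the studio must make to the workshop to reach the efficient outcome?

$245

Left alone the workshop would choose level 3 (marginal profit stays positive).
Efficient level: k* = 2 (marginal profit ≥ marginal noise damage through 2).
The studio must at least cover the workshop's forgone profit from cutting 3→2: 245 = 245.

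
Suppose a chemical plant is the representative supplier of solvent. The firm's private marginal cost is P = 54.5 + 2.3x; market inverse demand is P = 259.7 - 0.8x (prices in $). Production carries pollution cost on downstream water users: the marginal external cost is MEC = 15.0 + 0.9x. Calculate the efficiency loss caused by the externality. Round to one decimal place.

DWL = $695.2

Market equilibrium (private): 54.5 + 2.3x = 259.7 - 0.8x → x_m = 66.1935.
Social marginal cost = private MC + MEC = 69.5 + 3.2x.
Set SMC = demand: 69.5 + 3.2x = 259.7 - 0.8x → x* = 47.5500.
The loss is the area between SMC and demand from x* to x_m; with linear curves that's a triangle of height MEC(x_m).
DWL = ½ × 18.6435 × 74.5742 = 695.1620.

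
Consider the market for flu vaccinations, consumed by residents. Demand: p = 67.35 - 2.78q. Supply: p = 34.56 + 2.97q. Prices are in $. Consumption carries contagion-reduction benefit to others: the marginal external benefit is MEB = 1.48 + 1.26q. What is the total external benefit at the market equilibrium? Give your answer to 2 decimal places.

Market equilibrium (private): 34.56 + 2.97q = 67.35 - 2.78q → q_m = 5.7026.
Total external benefit = ∫₀^{q_m} (1.48 + 1.26q) dq = 1.48×5.7026 + ½×1.26×5.7026² = 28.9272.

$28.93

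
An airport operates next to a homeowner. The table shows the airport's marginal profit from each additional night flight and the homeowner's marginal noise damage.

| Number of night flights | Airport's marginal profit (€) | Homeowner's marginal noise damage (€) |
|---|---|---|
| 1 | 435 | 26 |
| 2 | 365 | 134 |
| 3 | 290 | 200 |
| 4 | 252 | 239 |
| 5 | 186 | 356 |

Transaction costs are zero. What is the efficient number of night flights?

4

Bargaining reaches the level where marginal profit last exceeds marginal noise damage.
That holds through level 4 (252 ≥ 239) but not at 5 (186 < 356).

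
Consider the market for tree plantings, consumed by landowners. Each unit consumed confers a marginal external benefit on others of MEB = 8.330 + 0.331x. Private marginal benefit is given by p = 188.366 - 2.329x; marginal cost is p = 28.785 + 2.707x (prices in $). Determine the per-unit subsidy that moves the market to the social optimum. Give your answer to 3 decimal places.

Social marginal benefit = demand + MEB = 196.696 - 1.998x.
Set SMB = MC: 196.696 - 1.998x = 28.785 + 2.707x → x* = 35.6878.
The Pigouvian subsidy equals MEB at x*: 8.330 + 0.331×35.6878 = 20.1427.

subsidy = $20.143 per unit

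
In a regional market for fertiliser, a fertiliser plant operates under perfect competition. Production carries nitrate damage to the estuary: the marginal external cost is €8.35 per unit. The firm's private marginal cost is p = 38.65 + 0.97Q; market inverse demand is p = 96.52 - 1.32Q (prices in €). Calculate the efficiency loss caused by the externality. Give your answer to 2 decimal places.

Market equilibrium (private): 38.65 + 0.97Q = 96.52 - 1.32Q → Q_m = 25.2707.
Social marginal cost = private MC + MEC = 47.00 + 0.97Q.
Set SMC = demand: 47.00 + 0.97Q = 96.52 - 1.32Q → Q* = 21.6245.
Height of the DWL triangle at Q_m is SMC(Q_m) − demand(Q_m) = MEC(Q_m) = 8.3500.
DWL = ½ × 3.6462 × 8.3500 = 15.2229.

DWL = €15.22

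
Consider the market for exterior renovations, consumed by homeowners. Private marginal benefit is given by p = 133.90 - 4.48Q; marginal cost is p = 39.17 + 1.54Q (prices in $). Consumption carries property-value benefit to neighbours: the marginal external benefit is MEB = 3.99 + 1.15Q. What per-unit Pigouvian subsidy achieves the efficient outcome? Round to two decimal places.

subsidy = $27.30 per unit

Social marginal benefit = demand + MEB = 137.89 - 3.33Q.
Set SMB = MC: 137.89 - 3.33Q = 39.17 + 1.54Q → Q* = 20.2710.
The Pigouvian subsidy equals MEB at Q*: 3.99 + 1.15×20.2710 = 27.3017.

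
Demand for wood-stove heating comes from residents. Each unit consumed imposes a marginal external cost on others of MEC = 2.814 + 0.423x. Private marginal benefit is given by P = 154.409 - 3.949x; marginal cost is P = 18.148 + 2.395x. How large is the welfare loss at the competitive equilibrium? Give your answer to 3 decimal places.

DWL = 10.462

Market equilibrium (private): 18.148 + 2.395x = 154.409 - 3.949x → x_m = 21.4787.
Social marginal benefit = demand − MEC = 151.595 - 4.372x.
Set SMB = MC: 151.595 - 4.372x = 18.148 + 2.395x → x* = 19.7203.
Height of the DWL triangle at x_m is MC(x_m) − SMB(x_m) = MEC(x_m) = 11.8995.
DWL = ½ × 1.7584 × 11.8995 = 10.4620.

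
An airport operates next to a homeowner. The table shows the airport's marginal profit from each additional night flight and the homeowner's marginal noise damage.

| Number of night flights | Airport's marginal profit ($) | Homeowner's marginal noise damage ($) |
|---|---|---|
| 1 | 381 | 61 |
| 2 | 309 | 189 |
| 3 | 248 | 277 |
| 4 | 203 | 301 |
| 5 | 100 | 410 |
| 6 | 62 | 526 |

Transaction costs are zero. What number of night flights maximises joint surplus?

Bargaining reaches the level where marginal profit last exceeds marginal noise damage.
That holds through level 2 (309 ≥ 189) but not at 3 (248 < 277).

2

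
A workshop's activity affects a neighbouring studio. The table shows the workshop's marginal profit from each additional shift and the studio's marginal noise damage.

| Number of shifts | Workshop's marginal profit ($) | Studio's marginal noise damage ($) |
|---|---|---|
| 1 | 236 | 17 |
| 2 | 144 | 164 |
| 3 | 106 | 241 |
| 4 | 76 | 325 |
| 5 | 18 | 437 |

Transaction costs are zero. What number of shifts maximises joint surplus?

1

Bargaining reaches the level where marginal profit last exceeds marginal noise damage.
That holds through level 1 (236 ≥ 17) but not at 2 (144 < 164).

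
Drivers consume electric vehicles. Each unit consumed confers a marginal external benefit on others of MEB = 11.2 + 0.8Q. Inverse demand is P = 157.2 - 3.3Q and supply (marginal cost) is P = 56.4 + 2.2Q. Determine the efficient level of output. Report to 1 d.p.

Social marginal benefit = demand + MEB = 168.4 - 2.5Q.
Set SMB = MC: 168.4 - 2.5Q = 56.4 + 2.2Q → Q* = 23.8298.

Q* = 23.8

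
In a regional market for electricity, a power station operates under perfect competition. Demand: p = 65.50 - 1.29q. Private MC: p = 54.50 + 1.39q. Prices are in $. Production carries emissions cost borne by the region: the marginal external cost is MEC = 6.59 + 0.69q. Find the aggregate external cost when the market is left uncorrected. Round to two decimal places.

Market equilibrium (private): 54.50 + 1.39q = 65.50 - 1.29q → q_m = 4.1045.
Total external cost = ∫₀^{q_m} (6.59 + 0.69q) dq = 6.59×4.1045 + ½×0.69×4.1045² = 32.8608.

$32.86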